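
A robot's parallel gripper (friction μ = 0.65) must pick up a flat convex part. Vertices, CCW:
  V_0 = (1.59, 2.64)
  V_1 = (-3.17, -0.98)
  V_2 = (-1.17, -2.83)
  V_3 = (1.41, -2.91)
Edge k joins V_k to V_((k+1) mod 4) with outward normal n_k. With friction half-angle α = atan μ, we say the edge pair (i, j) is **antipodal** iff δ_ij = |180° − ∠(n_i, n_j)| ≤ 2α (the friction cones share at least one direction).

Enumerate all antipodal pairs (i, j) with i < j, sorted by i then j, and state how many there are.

α = atan 0.65 = 33.02°;  2α = 66.05°
n_0 = (-0.6053, +0.7960)
n_1 = (-0.6790, -0.7341)
n_2 = (-0.0310, -0.9995)
n_3 = (+0.9995, -0.0324)
  (0,1): δ = 80.02°  ·
  (0,2): δ = 39.03°  ✓
  (0,3): δ = 50.89°  ✓
  (1,2): δ = 139.01°  ·
  (1,3): δ = 49.09°  ✓
  (2,3): δ = 90.08°  ·
antipodal pairs: 3

count = 3; pairs: (0,2), (0,3), (1,3)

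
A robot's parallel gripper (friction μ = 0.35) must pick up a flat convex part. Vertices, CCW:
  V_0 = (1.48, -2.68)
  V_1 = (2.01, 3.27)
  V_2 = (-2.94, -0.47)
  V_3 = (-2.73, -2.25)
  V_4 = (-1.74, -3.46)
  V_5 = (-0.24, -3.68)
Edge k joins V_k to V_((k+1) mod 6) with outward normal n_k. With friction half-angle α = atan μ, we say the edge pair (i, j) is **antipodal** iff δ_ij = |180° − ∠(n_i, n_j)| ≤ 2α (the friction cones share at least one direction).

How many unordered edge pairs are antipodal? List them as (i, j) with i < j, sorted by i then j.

α = atan 0.35 = 19.29°;  2α = 38.58°
n_0 = (+0.9961, -0.0887)
n_1 = (-0.6028, +0.7979)
n_2 = (-0.9931, -0.1172)
n_3 = (-0.7740, -0.6332)
n_4 = (-0.1451, -0.9894)
n_5 = (+0.5026, -0.8645)
  (0,1): δ = 47.84°  ·
  (0,2): δ = 11.82°  ✓
  (0,3): δ = 44.38°  ·
  (0,4): δ = 86.75°  ·
  (0,5): δ = 125.26°  ·
  (1,2): δ = 120.34°  ·
  (1,3): δ = 87.78°  ·
  (1,4): δ = 45.42°  ·
  (1,5): δ = 6.90°  ✓
  (2,3): δ = 147.44°  ·
  (2,4): δ = 105.07°  ·
  (2,5): δ = 66.55°  ·
  (3,4): δ = 137.63°  ·
  (3,5): δ = 99.12°  ·
  (4,5): δ = 141.48°  ·
antipodal pairs: 2

count = 2; pairs: (0,2), (1,5)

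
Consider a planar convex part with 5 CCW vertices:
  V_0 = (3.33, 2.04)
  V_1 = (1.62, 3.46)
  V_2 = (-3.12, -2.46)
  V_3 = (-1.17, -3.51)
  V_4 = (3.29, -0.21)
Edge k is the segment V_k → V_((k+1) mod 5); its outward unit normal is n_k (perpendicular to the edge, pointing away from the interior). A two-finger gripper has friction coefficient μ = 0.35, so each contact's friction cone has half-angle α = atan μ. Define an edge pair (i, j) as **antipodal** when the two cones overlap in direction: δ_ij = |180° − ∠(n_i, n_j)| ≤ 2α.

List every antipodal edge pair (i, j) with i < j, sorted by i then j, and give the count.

count = 3; pairs: (0,2), (1,3), (1,4)

α = atan 0.35 = 19.29°;  2α = 38.58°
n_0 = (+0.6389, +0.7693)
n_1 = (-0.7806, +0.6250)
n_2 = (-0.4741, -0.8805)
n_3 = (+0.5948, -0.8039)
n_4 = (+0.9998, -0.0178)
  (0,1): δ = 88.98°  ·
  (0,2): δ = 11.41°  ✓
  (0,3): δ = 76.20°  ·
  (0,4): δ = 128.69°  ·
  (1,2): δ = 79.62°  ·
  (1,3): δ = 14.82°  ✓
  (1,4): δ = 37.66°  ✓
  (2,3): δ = 115.20°  ·
  (2,4): δ = 62.72°  ·
  (3,4): δ = 127.52°  ·
antipodal pairs: 3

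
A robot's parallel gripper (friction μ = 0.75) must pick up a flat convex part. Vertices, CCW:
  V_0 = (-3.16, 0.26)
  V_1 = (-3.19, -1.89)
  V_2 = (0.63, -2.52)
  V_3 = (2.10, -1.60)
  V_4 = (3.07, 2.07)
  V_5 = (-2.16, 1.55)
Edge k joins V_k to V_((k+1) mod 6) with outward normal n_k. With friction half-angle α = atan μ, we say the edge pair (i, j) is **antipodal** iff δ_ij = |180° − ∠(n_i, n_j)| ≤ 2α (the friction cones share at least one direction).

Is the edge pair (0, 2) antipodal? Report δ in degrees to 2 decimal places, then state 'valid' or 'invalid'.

α = atan 0.75 = 36.87°;  2α = 73.74°
edge 0: e_0 = (-0.03, -2.15);  n_0 = (-0.9999, +0.0140)
edge 2: e_2 = (+1.47, +0.92);  n_2 = (+0.5305, -0.8477)
∠(n_0, n_2) = 122.84°
δ = |180° − 122.84°| = 57.16°
57.16° ≤ 2α = 73.74°  →  valid

δ = 57.16°, valid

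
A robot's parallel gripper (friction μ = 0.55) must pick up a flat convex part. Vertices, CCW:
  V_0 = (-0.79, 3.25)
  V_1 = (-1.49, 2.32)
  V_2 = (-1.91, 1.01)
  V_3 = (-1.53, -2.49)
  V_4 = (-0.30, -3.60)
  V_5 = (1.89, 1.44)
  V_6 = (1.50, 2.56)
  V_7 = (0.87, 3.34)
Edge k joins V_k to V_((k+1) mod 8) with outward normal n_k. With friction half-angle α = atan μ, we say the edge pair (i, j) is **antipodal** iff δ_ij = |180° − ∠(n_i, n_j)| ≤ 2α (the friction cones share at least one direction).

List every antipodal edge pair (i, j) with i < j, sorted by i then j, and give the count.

α = atan 0.55 = 28.81°;  2α = 57.62°
n_0 = (-0.7990, +0.6014)
n_1 = (-0.9523, +0.3053)
n_2 = (-0.9942, -0.1079)
n_3 = (-0.6700, -0.7424)
n_4 = (+0.9172, -0.3985)
n_5 = (+0.9444, +0.3288)
n_6 = (+0.7779, +0.6283)
n_7 = (-0.0541, +0.9985)
  (0,1): δ = 160.81°  ·
  (0,2): δ = 136.84°  ·
  (0,3): δ = 95.10°  ·
  (0,4): δ = 13.48°  ✓
  (0,5): δ = 56.17°  ✓
  (0,6): δ = 75.90°  ·
  (0,7): δ = 130.07°  ·
  (1,2): δ = 156.03°  ·
  (1,3): δ = 114.29°  ·
  (1,4): δ = 5.71°  ✓
  (1,5): δ = 36.98°  ✓
  (1,6): δ = 56.70°  ✓
  (1,7): δ = 110.88°  ·
  (2,3): δ = 138.26°  ·
  (2,4): δ = 29.68°  ✓
  (2,5): δ = 13.00°  ✓
  (2,6): δ = 32.73°  ✓
  (2,7): δ = 86.91°  ·
  (3,4): δ = 71.42°  ·
  (3,5): δ = 28.74°  ✓
  (3,6): δ = 9.01°  ✓
  (3,7): δ = 45.17°  ✓
  (4,5): δ = 137.32°  ·
  (4,6): δ = 117.59°  ·
  (4,7): δ = 63.41°  ·
  (5,6): δ = 160.27°  ·
  (5,7): δ = 106.10°  ·
  (6,7): δ = 125.82°  ·
antipodal pairs: 11

count = 11; pairs: (0,4), (0,5), (1,4), (1,5), (1,6), (2,4), (2,5), (2,6), (3,5), (3,6), (3,7)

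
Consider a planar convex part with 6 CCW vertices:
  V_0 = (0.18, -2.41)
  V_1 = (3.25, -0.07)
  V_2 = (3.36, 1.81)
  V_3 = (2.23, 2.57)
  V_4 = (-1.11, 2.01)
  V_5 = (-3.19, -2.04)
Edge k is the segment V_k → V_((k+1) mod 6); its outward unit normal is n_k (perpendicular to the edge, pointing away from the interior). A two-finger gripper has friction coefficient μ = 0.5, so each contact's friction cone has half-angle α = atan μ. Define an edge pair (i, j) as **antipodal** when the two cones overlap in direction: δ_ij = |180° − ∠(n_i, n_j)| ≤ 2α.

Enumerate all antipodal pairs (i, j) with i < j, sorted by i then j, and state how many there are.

α = atan 0.5 = 26.57°;  2α = 53.13°
n_0 = (+0.6062, -0.7953)
n_1 = (+0.9983, -0.0584)
n_2 = (+0.5581, +0.8298)
n_3 = (-0.1654, +0.9862)
n_4 = (-0.8895, +0.4569)
n_5 = (-0.1091, -0.9940)
  (0,1): δ = 130.66°  ·
  (0,2): δ = 71.24°  ·
  (0,3): δ = 27.80°  ✓
  (0,4): δ = 25.50°  ✓
  (0,5): δ = 136.42°  ·
  (1,2): δ = 120.57°  ·
  (1,3): δ = 77.13°  ·
  (1,4): δ = 23.84°  ✓
  (1,5): δ = 87.08°  ·
  (2,3): δ = 136.56°  ·
  (2,4): δ = 83.26°  ·
  (2,5): δ = 27.66°  ✓
  (3,4): δ = 126.70°  ·
  (3,5): δ = 15.78°  ✓
  (4,5): δ = 69.08°  ·
antipodal pairs: 5

count = 5; pairs: (0,3), (0,4), (1,4), (2,5), (3,5)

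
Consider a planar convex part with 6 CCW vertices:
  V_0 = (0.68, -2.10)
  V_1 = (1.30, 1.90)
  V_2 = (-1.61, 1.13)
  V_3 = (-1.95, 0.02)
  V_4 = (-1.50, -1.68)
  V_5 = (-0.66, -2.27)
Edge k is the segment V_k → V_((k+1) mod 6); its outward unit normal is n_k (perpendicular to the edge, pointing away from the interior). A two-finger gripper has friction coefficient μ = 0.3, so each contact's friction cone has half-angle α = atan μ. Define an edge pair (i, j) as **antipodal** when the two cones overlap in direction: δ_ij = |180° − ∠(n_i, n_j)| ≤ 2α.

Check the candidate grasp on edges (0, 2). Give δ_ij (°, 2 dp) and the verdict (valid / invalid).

δ = 8.22°, valid

α = atan 0.3 = 16.70°;  2α = 33.40°
edge 0: e_0 = (+0.62, +4.00);  n_0 = (+0.9882, -0.1532)
edge 2: e_2 = (-0.34, -1.11);  n_2 = (-0.9562, +0.2929)
∠(n_0, n_2) = 171.78°
δ = |180° − 171.78°| = 8.22°
8.22° ≤ 2α = 33.40°  →  valid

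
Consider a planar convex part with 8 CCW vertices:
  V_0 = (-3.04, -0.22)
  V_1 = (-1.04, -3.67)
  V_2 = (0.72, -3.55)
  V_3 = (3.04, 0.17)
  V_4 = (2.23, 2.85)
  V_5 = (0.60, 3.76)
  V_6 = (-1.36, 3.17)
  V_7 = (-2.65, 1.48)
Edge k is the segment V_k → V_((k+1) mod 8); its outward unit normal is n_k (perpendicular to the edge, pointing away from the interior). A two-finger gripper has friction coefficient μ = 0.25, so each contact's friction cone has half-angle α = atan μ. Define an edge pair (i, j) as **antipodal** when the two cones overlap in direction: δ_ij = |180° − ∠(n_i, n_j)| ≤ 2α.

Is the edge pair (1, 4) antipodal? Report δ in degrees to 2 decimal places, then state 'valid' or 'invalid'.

α = atan 0.25 = 14.04°;  2α = 28.07°
edge 1: e_1 = (+1.76, +0.12);  n_1 = (+0.0680, -0.9977)
edge 4: e_4 = (-1.63, +0.91);  n_4 = (+0.4875, +0.8731)
∠(n_1, n_4) = 146.93°
δ = |180° − 146.93°| = 33.07°
33.07° > 2α = 28.07°  →  invalid

δ = 33.07°, invalid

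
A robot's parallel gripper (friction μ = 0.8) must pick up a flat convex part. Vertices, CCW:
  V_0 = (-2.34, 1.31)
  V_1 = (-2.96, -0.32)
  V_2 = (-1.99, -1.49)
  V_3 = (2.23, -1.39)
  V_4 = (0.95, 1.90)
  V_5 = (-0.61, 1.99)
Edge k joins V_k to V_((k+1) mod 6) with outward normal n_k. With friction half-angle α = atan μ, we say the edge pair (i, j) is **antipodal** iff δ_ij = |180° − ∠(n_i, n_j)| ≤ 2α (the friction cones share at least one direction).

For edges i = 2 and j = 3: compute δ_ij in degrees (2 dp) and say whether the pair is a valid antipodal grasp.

α = atan 0.8 = 38.66°;  2α = 77.32°
edge 2: e_2 = (+4.22, +0.10);  n_2 = (+0.0237, -0.9997)
edge 3: e_3 = (-1.28, +3.29);  n_3 = (+0.9320, +0.3626)
∠(n_2, n_3) = 109.90°
δ = |180° − 109.90°| = 70.10°
70.10° ≤ 2α = 77.32°  →  valid

δ = 70.10°, valid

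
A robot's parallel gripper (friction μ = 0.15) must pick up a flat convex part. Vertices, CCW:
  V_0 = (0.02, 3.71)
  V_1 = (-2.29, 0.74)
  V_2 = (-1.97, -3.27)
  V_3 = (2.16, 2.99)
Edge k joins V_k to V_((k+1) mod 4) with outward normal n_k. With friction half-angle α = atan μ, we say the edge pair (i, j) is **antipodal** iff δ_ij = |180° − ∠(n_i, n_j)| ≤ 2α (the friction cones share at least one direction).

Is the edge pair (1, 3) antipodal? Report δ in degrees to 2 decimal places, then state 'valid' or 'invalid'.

α = atan 0.15 = 8.53°;  2α = 17.06°
edge 1: e_1 = (+0.32, -4.01);  n_1 = (-0.9968, -0.0795)
edge 3: e_3 = (-2.14, +0.72);  n_3 = (+0.3189, +0.9478)
∠(n_1, n_3) = 113.16°
δ = |180° − 113.16°| = 66.84°
66.84° > 2α = 17.06°  →  invalid

δ = 66.84°, invalid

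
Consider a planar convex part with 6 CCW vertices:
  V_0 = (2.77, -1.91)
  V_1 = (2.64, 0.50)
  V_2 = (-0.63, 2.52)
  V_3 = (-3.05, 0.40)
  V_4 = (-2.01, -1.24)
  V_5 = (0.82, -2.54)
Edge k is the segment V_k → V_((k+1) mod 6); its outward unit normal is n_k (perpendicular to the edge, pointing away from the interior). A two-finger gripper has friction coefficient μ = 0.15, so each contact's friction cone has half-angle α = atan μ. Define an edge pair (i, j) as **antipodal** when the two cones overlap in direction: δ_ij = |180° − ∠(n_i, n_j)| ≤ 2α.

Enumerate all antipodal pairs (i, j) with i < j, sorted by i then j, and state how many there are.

α = atan 0.15 = 8.53°;  2α = 17.06°
n_0 = (+0.9985, +0.0539)
n_1 = (+0.5255, +0.8508)
n_2 = (-0.6589, +0.7522)
n_3 = (-0.8445, -0.5355)
n_4 = (-0.4174, -0.9087)
n_5 = (+0.3074, -0.9516)
  (0,1): δ = 124.79°  ·
  (0,2): δ = 51.87°  ·
  (0,3): δ = 29.29°  ·
  (0,4): δ = 62.24°  ·
  (0,5): δ = 104.82°  ·
  (1,2): δ = 107.08°  ·
  (1,3): δ = 25.91°  ·
  (1,4): δ = 7.03°  ✓
  (1,5): δ = 49.61°  ·
  (2,3): δ = 98.84°  ·
  (2,4): δ = 65.89°  ·
  (2,5): δ = 23.31°  ·
  (3,4): δ = 147.05°  ·
  (3,5): δ = 104.48°  ·
  (4,5): δ = 137.42°  ·
antipodal pairs: 1

count = 1; pairs: (1,4)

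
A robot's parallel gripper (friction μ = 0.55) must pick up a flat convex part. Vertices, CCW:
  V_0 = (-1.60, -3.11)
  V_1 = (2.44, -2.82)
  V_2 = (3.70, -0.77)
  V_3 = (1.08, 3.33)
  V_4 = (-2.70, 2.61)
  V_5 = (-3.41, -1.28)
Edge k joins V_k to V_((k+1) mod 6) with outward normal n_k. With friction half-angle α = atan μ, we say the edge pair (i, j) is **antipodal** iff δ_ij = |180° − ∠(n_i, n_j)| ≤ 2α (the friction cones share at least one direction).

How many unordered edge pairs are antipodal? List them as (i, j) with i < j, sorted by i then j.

α = atan 0.55 = 28.81°;  2α = 57.62°
n_0 = (+0.0716, -0.9974)
n_1 = (+0.8519, -0.5236)
n_2 = (+0.8426, +0.5385)
n_3 = (-0.1871, +0.9823)
n_4 = (-0.9837, +0.1796)
n_5 = (-0.7110, -0.7032)
  (0,1): δ = 125.68°  ·
  (0,2): δ = 61.53°  ·
  (0,3): δ = 6.68°  ✓
  (0,4): δ = 75.55°  ·
  (0,5): δ = 130.58°  ·
  (1,2): δ = 115.84°  ·
  (1,3): δ = 47.64°  ✓
  (1,4): δ = 21.23°  ✓
  (1,5): δ = 76.26°  ·
  (2,3): δ = 111.80°  ·
  (2,4): δ = 42.92°  ✓
  (2,5): δ = 12.11°  ✓
  (3,4): δ = 111.13°  ·
  (3,5): δ = 56.10°  ✓
  (4,5): δ = 124.97°  ·
antipodal pairs: 6

count = 6; pairs: (0,3), (1,3), (1,4), (2,4), (2,5), (3,5)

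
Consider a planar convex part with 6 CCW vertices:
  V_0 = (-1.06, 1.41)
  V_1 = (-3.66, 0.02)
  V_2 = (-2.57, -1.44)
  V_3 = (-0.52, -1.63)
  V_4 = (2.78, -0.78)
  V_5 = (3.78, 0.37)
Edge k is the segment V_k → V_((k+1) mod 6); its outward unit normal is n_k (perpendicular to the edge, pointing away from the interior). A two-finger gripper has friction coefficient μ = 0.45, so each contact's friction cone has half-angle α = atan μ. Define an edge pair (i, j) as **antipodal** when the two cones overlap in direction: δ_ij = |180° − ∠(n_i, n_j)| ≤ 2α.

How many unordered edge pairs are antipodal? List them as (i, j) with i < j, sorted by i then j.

count = 6; pairs: (0,2), (0,3), (0,4), (1,5), (2,5), (3,5)

α = atan 0.45 = 24.23°;  2α = 48.46°
n_0 = (-0.4715, +0.8819)
n_1 = (-0.8013, -0.5982)
n_2 = (-0.0923, -0.9957)
n_3 = (+0.2494, -0.9684)
n_4 = (+0.7546, -0.6562)
n_5 = (+0.2101, +0.9777)
  (0,1): δ = 81.39°  ·
  (0,2): δ = 33.42°  ✓
  (0,3): δ = 13.69°  ✓
  (0,4): δ = 20.86°  ✓
  (0,5): δ = 139.74°  ·
  (1,2): δ = 132.04°  ·
  (1,3): δ = 112.30°  ·
  (1,4): δ = 77.75°  ·
  (1,5): δ = 41.13°  ✓
  (2,3): δ = 160.26°  ·
  (2,4): δ = 125.71°  ·
  (2,5): δ = 6.83°  ✓
  (3,4): δ = 145.45°  ·
  (3,5): δ = 26.57°  ✓
  (4,5): δ = 61.12°  ·
antipodal pairs: 6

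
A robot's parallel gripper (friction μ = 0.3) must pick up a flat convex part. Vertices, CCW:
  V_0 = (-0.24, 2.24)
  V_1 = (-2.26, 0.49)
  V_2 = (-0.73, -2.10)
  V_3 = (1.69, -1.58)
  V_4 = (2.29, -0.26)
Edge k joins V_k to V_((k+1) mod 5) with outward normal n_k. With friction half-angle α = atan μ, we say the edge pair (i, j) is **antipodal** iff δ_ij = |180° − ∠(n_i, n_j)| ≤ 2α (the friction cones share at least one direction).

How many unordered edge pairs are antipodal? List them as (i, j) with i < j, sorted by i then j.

count = 3; pairs: (0,2), (0,3), (1,4)

α = atan 0.3 = 16.70°;  2α = 33.40°
n_0 = (-0.6548, +0.7558)
n_1 = (-0.8610, -0.5086)
n_2 = (+0.2101, -0.9777)
n_3 = (+0.9104, -0.4138)
n_4 = (+0.7029, +0.7113)
  (0,1): δ = 100.33°  ·
  (0,2): δ = 28.78°  ✓
  (0,3): δ = 24.65°  ✓
  (0,4): δ = 94.44°  ·
  (1,2): δ = 108.44°  ·
  (1,3): δ = 55.02°  ·
  (1,4): δ = 14.77°  ✓
  (2,3): δ = 126.57°  ·
  (2,4): δ = 56.79°  ·
  (3,4): δ = 110.21°  ·
antipodal pairs: 3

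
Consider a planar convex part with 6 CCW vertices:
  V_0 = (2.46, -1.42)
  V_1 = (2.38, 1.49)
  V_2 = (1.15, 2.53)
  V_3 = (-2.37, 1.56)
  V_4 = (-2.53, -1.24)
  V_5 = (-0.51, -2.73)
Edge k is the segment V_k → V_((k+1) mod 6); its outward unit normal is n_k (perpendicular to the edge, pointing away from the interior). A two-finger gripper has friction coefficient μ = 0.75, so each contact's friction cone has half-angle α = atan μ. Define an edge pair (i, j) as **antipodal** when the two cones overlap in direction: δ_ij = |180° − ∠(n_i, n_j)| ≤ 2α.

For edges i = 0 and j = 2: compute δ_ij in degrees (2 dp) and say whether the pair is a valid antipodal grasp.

δ = 76.17°, invalid

α = atan 0.75 = 36.87°;  2α = 73.74°
edge 0: e_0 = (-0.08, +2.91);  n_0 = (+0.9996, +0.0275)
edge 2: e_2 = (-3.52, -0.97);  n_2 = (-0.2657, +0.9641)
∠(n_0, n_2) = 103.83°
δ = |180° − 103.83°| = 76.17°
76.17° > 2α = 73.74°  →  invalid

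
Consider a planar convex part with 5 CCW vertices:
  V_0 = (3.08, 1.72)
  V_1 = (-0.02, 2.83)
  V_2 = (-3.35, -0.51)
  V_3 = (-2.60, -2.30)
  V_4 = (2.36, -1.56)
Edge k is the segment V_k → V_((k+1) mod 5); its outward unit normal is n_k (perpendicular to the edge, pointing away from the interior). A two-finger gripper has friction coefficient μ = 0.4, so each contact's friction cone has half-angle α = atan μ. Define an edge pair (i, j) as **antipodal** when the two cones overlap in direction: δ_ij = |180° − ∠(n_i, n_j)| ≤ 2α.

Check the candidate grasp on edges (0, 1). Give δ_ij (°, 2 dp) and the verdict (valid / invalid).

α = atan 0.4 = 21.80°;  2α = 43.60°
edge 0: e_0 = (-3.10, +1.11);  n_0 = (+0.3371, +0.9415)
edge 1: e_1 = (-3.33, -3.34);  n_1 = (-0.7082, +0.7060)
∠(n_0, n_1) = 64.79°
δ = |180° − 64.79°| = 115.21°
115.21° > 2α = 43.60°  →  invalid

δ = 115.21°, invalid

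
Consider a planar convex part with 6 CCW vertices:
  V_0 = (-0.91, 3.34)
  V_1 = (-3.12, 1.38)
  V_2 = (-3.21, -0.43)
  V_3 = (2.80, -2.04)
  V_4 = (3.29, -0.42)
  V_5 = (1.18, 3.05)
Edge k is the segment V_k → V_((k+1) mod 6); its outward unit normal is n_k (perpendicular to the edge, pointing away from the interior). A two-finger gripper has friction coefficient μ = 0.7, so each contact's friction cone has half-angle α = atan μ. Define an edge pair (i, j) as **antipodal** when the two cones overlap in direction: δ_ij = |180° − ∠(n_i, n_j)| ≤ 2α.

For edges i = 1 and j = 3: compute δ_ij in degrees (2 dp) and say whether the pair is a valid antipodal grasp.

α = atan 0.7 = 34.99°;  2α = 69.98°
edge 1: e_1 = (-0.09, -1.81);  n_1 = (-0.9988, +0.0497)
edge 3: e_3 = (+0.49, +1.62);  n_3 = (+0.9572, -0.2895)
∠(n_1, n_3) = 166.02°
δ = |180° − 166.02°| = 13.98°
13.98° ≤ 2α = 69.98°  →  valid

δ = 13.98°, valid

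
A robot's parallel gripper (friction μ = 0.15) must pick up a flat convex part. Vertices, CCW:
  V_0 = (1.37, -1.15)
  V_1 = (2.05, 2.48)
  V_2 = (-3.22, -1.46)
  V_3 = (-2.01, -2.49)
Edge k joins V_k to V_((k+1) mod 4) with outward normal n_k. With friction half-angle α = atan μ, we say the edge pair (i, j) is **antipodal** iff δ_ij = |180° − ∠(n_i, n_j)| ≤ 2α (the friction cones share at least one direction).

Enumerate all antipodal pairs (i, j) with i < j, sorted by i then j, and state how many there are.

α = atan 0.15 = 8.53°;  2α = 17.06°
n_0 = (+0.9829, -0.1841)
n_1 = (-0.5988, +0.8009)
n_2 = (-0.6482, -0.7615)
n_3 = (+0.3685, -0.9296)
  (0,1): δ = 42.61°  ·
  (0,2): δ = 60.20°  ·
  (0,3): δ = 122.24°  ·
  (1,2): δ = 77.19°  ·
  (1,3): δ = 15.16°  ✓
  (2,3): δ = 117.97°  ·
antipodal pairs: 1

count = 1; pairs: (1,3)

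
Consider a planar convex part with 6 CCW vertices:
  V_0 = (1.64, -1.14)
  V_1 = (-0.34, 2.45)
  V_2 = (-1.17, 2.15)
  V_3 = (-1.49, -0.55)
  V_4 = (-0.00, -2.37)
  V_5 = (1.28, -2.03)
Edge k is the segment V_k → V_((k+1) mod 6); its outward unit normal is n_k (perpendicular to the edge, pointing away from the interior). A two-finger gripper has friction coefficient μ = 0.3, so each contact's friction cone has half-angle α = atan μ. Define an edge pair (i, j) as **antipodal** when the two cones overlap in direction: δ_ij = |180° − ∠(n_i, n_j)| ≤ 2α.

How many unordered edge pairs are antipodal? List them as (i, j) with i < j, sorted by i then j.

count = 3; pairs: (0,3), (1,4), (2,5)

α = atan 0.3 = 16.70°;  2α = 33.40°
n_0 = (+0.8756, +0.4829)
n_1 = (-0.3399, +0.9405)
n_2 = (-0.9930, +0.1177)
n_3 = (-0.7738, -0.6335)
n_4 = (+0.2567, -0.9665)
n_5 = (+0.9270, -0.3750)
  (0,1): δ = 99.01°  ·
  (0,2): δ = 35.64°  ·
  (0,3): δ = 10.43°  ✓
  (0,4): δ = 76.00°  ·
  (0,5): δ = 129.10°  ·
  (1,2): δ = 116.63°  ·
  (1,3): δ = 70.57°  ·
  (1,4): δ = 5.00°  ✓
  (1,5): δ = 48.10°  ·
  (2,3): δ = 133.93°  ·
  (2,4): δ = 68.37°  ·
  (2,5): δ = 15.26°  ✓
  (3,4): δ = 114.43°  ·
  (3,5): δ = 61.33°  ·
  (4,5): δ = 126.90°  ·
antipodal pairs: 3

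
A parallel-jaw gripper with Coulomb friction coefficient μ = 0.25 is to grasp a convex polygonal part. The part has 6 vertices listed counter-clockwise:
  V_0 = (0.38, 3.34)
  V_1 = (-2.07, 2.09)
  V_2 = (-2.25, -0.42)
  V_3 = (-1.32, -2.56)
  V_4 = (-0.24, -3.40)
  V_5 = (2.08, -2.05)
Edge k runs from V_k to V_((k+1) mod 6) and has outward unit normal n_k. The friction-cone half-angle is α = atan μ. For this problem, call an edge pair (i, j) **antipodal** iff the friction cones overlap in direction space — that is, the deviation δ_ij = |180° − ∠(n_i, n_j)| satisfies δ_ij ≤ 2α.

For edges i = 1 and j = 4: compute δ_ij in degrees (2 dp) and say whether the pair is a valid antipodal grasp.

α = atan 0.25 = 14.04°;  2α = 28.07°
edge 1: e_1 = (-0.18, -2.51);  n_1 = (-0.9974, +0.0715)
edge 4: e_4 = (+2.32, +1.35);  n_4 = (+0.5029, -0.8643)
∠(n_1, n_4) = 124.30°
δ = |180° − 124.30°| = 55.70°
55.70° > 2α = 28.07°  →  invalid

δ = 55.70°, invalid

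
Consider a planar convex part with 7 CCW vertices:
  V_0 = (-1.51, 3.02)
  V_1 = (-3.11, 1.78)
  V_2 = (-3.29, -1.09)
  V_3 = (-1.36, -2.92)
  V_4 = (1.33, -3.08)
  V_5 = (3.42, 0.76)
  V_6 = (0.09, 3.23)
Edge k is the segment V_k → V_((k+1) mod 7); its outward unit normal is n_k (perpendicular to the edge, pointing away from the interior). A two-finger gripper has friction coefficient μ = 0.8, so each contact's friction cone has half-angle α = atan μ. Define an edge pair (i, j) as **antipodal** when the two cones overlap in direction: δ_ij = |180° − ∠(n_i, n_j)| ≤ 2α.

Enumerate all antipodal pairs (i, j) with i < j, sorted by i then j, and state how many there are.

count = 10; pairs: (0,3), (0,4), (1,4), (1,5), (2,4), (2,5), (2,6), (3,5), (3,6), (4,6)

α = atan 0.8 = 38.66°;  2α = 77.32°
n_0 = (-0.6126, +0.7904)
n_1 = (-0.9980, +0.0626)
n_2 = (-0.6881, -0.7257)
n_3 = (-0.0594, -0.9982)
n_4 = (+0.8783, -0.4781)
n_5 = (+0.5957, +0.8032)
n_6 = (-0.1301, +0.9915)
  (0,1): δ = 131.36°  ·
  (0,2): δ = 81.25°  ·
  (0,3): δ = 41.18°  ✓
  (0,4): δ = 23.67°  ✓
  (0,5): δ = 105.66°  ·
  (0,6): δ = 149.70°  ·
  (1,2): δ = 129.89°  ·
  (1,3): δ = 89.82°  ·
  (1,4): δ = 24.97°  ✓
  (1,5): δ = 57.02°  ✓
  (1,6): δ = 101.07°  ·
  (2,3): δ = 139.93°  ·
  (2,4): δ = 75.08°  ✓
  (2,5): δ = 6.91°  ✓
  (2,6): δ = 50.95°  ✓
  (3,4): δ = 115.15°  ·
  (3,5): δ = 33.16°  ✓
  (3,6): δ = 10.88°  ✓
  (4,5): δ = 98.01°  ·
  (4,6): δ = 53.96°  ✓
  (5,6): δ = 135.96°  ·
antipodal pairs: 10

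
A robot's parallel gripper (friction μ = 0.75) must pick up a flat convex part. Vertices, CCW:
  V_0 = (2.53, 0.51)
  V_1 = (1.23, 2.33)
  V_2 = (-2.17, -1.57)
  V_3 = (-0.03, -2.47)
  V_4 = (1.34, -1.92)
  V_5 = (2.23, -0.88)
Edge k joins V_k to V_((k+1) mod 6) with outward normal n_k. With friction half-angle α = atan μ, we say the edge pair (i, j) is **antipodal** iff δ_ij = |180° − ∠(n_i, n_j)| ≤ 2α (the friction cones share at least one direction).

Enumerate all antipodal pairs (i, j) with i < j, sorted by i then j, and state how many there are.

count = 5; pairs: (0,2), (1,2), (1,3), (1,4), (1,5)

α = atan 0.75 = 36.87°;  2α = 73.74°
n_0 = (+0.8137, +0.5812)
n_1 = (-0.7538, +0.6571)
n_2 = (-0.3877, -0.9218)
n_3 = (+0.3726, -0.9280)
n_4 = (+0.7598, -0.6502)
n_5 = (+0.9775, -0.2110)
  (0,1): δ = 76.62°  ·
  (0,2): δ = 31.65°  ✓
  (0,3): δ = 76.34°  ·
  (0,4): δ = 103.91°  ·
  (0,5): δ = 132.28°  ·
  (1,2): δ = 71.73°  ✓
  (1,3): δ = 27.04°  ✓
  (1,4): δ = 0.53°  ✓
  (1,5): δ = 28.90°  ✓
  (2,3): δ = 135.32°  ·
  (2,4): δ = 107.75°  ·
  (2,5): δ = 79.37°  ·
  (3,4): δ = 152.43°  ·
  (3,5): δ = 124.05°  ·
  (4,5): δ = 151.62°  ·
antipodal pairs: 5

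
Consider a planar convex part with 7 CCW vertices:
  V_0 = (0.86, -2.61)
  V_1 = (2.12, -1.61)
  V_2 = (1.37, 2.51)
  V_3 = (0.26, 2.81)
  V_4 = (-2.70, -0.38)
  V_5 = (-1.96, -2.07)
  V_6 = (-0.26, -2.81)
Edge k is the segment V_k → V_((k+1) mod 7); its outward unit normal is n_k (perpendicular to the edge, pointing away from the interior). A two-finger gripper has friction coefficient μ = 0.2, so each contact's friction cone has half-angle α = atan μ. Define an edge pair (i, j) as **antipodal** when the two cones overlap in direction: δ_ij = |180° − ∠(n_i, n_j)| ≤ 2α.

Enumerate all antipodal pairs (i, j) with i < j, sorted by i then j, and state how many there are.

count = 3; pairs: (0,3), (1,4), (2,5)

α = atan 0.2 = 11.31°;  2α = 22.62°
n_0 = (+0.6217, -0.7833)
n_1 = (+0.9838, +0.1791)
n_2 = (+0.2609, +0.9654)
n_3 = (-0.7330, +0.6802)
n_4 = (-0.9160, -0.4011)
n_5 = (-0.3991, -0.9169)
n_6 = (+0.1758, -0.9844)
  (0,1): δ = 118.12°  ·
  (0,2): δ = 53.56°  ·
  (0,3): δ = 8.70°  ✓
  (0,4): δ = 75.21°  ·
  (0,5): δ = 118.04°  ·
  (0,6): δ = 151.69°  ·
  (1,2): δ = 115.44°  ·
  (1,3): δ = 53.18°  ·
  (1,4): δ = 13.33°  ✓
  (1,5): δ = 56.16°  ·
  (1,6): δ = 89.81°  ·
  (2,3): δ = 117.73°  ·
  (2,4): δ = 51.23°  ·
  (2,5): δ = 8.40°  ✓
  (2,6): δ = 25.25°  ·
  (3,4): δ = 113.49°  ·
  (3,5): δ = 70.66°  ·
  (3,6): δ = 37.02°  ·
  (4,5): δ = 137.17°  ·
  (4,6): δ = 103.52°  ·
  (5,6): δ = 146.35°  ·
antipodal pairs: 3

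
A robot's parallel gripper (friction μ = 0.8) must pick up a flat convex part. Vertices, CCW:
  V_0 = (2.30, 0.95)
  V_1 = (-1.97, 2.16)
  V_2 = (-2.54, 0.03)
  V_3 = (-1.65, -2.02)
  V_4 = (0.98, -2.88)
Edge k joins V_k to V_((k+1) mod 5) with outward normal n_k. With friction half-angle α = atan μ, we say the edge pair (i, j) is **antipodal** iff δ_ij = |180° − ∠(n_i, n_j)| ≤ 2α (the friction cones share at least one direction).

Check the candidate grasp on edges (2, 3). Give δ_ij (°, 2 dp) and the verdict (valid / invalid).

δ = 131.58°, invalid

α = atan 0.8 = 38.66°;  2α = 77.32°
edge 2: e_2 = (+0.89, -2.05);  n_2 = (-0.9173, -0.3982)
edge 3: e_3 = (+2.63, -0.86);  n_3 = (-0.3108, -0.9505)
∠(n_2, n_3) = 48.42°
δ = |180° − 48.42°| = 131.58°
131.58° > 2α = 77.32°  →  invalid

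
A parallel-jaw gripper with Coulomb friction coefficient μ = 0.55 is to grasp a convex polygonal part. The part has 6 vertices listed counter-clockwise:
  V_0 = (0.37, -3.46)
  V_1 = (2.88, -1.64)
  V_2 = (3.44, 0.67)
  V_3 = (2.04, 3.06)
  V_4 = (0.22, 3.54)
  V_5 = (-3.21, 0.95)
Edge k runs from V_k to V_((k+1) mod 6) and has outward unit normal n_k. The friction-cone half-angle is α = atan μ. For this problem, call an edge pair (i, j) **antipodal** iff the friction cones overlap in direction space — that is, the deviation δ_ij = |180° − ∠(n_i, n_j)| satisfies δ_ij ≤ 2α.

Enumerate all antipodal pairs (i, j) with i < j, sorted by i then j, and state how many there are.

α = atan 0.55 = 28.81°;  2α = 57.62°
n_0 = (+0.5870, -0.8096)
n_1 = (+0.9719, -0.2356)
n_2 = (+0.8629, +0.5054)
n_3 = (+0.2550, +0.9669)
n_4 = (-0.6026, +0.7980)
n_5 = (-0.7764, -0.6303)
  (0,1): δ = 139.57°  ·
  (0,2): δ = 95.59°  ·
  (0,3): δ = 50.72°  ✓
  (0,4): δ = 1.11°  ✓
  (0,5): δ = 93.12°  ·
  (1,2): δ = 136.01°  ·
  (1,3): δ = 91.15°  ·
  (1,4): δ = 39.32°  ✓
  (1,5): δ = 52.70°  ✓
  (2,3): δ = 135.14°  ·
  (2,4): δ = 83.30°  ·
  (2,5): δ = 8.71°  ✓
  (3,4): δ = 128.17°  ·
  (3,5): δ = 36.16°  ✓
  (4,5): δ = 87.99°  ·
antipodal pairs: 6

count = 6; pairs: (0,3), (0,4), (1,4), (1,5), (2,5), (3,5)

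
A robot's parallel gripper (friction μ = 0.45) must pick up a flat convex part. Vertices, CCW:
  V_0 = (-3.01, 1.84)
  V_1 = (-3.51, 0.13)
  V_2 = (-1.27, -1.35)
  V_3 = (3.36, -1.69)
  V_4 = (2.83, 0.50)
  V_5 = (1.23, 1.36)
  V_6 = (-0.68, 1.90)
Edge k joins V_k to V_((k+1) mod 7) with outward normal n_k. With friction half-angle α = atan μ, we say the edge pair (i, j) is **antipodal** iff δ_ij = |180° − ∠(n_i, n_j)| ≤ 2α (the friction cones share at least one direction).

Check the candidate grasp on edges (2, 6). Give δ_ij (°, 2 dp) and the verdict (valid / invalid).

α = atan 0.45 = 24.23°;  2α = 48.46°
edge 2: e_2 = (+4.63, -0.34);  n_2 = (-0.0732, -0.9973)
edge 6: e_6 = (-2.33, -0.06);  n_6 = (-0.0257, +0.9997)
∠(n_2, n_6) = 174.32°
δ = |180° − 174.32°| = 5.68°
5.68° ≤ 2α = 48.46°  →  valid

δ = 5.68°, valid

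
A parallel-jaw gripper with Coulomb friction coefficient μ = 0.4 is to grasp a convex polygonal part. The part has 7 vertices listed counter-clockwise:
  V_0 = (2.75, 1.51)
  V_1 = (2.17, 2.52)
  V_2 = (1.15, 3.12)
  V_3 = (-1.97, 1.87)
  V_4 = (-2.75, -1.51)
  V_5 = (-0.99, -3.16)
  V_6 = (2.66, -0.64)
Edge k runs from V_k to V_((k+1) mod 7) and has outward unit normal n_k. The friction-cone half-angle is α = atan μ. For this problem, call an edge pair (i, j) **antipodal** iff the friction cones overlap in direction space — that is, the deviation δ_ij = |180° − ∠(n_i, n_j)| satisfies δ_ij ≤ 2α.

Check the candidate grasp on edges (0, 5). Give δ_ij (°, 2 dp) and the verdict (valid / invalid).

α = atan 0.4 = 21.80°;  2α = 43.60°
edge 0: e_0 = (-0.58, +1.01);  n_0 = (+0.8672, +0.4980)
edge 5: e_5 = (+3.65, +2.52);  n_5 = (+0.5682, -0.8229)
∠(n_0, n_5) = 85.25°
δ = |180° − 85.25°| = 94.75°
94.75° > 2α = 43.60°  →  invalid

δ = 94.75°, invalid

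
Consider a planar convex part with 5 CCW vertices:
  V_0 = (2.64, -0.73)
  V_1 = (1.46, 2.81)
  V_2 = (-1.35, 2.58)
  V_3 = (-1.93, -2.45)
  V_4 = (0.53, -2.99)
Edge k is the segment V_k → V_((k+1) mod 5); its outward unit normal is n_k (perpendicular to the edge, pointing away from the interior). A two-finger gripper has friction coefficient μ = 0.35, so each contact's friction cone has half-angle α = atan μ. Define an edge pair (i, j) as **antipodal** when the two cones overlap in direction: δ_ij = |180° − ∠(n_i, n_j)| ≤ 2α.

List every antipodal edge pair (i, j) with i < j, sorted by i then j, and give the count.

count = 3; pairs: (0,2), (1,3), (2,4)

α = atan 0.35 = 19.29°;  2α = 38.58°
n_0 = (+0.9487, +0.3162)
n_1 = (-0.0816, +0.9967)
n_2 = (-0.9934, +0.1145)
n_3 = (-0.2144, -0.9767)
n_4 = (+0.7309, -0.6824)
  (0,1): δ = 103.76°  ·
  (0,2): δ = 25.01°  ✓
  (0,3): δ = 59.18°  ·
  (0,4): δ = 118.53°  ·
  (1,2): δ = 101.26°  ·
  (1,3): δ = 17.06°  ✓
  (1,4): δ = 42.29°  ·
  (2,3): δ = 95.80°  ·
  (2,4): δ = 36.46°  ✓
  (3,4): δ = 120.65°  ·
antipodal pairs: 3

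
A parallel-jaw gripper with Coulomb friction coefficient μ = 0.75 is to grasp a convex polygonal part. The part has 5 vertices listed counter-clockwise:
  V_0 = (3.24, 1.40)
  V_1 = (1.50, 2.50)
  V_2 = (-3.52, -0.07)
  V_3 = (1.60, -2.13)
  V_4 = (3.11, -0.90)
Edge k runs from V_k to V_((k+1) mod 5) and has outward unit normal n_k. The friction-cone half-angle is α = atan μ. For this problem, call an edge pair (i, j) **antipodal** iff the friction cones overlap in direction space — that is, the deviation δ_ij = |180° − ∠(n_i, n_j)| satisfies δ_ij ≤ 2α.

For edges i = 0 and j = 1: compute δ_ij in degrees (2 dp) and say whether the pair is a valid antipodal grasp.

α = atan 0.75 = 36.87°;  2α = 73.74°
edge 0: e_0 = (-1.74, +1.10);  n_0 = (+0.5344, +0.8453)
edge 1: e_1 = (-5.02, -2.57);  n_1 = (-0.4557, +0.8901)
∠(n_0, n_1) = 59.41°
δ = |180° − 59.41°| = 120.59°
120.59° > 2α = 73.74°  →  invalid

δ = 120.59°, invalid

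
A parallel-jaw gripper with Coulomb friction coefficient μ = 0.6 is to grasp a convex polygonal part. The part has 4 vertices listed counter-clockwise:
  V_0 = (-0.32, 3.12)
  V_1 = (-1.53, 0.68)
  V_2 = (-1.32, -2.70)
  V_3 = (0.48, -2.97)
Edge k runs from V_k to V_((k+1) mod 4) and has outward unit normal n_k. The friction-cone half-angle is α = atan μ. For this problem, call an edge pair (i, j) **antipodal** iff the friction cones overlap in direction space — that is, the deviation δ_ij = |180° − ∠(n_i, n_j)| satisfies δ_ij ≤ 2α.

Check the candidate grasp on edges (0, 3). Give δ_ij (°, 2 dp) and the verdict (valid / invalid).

δ = 33.86°, valid

α = atan 0.6 = 30.96°;  2α = 61.93°
edge 0: e_0 = (-1.21, -2.44);  n_0 = (-0.8959, +0.4443)
edge 3: e_3 = (-0.80, +6.09);  n_3 = (+0.9915, +0.1302)
∠(n_0, n_3) = 146.14°
δ = |180° − 146.14°| = 33.86°
33.86° ≤ 2α = 61.93°  →  valid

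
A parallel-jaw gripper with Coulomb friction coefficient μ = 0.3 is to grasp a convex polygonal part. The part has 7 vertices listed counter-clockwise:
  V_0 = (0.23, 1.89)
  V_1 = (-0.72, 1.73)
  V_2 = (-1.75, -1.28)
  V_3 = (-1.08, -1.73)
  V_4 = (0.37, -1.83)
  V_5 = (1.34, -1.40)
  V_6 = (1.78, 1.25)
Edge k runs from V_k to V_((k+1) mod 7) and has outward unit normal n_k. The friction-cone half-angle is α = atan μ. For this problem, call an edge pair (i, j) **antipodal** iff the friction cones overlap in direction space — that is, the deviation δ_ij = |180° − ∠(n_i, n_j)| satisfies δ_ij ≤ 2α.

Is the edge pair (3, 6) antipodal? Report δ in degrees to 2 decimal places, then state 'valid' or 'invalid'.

δ = 18.49°, valid

α = atan 0.3 = 16.70°;  2α = 33.40°
edge 3: e_3 = (+1.45, -0.10);  n_3 = (-0.0688, -0.9976)
edge 6: e_6 = (-1.55, +0.64);  n_6 = (+0.3816, +0.9243)
∠(n_3, n_6) = 161.51°
δ = |180° − 161.51°| = 18.49°
18.49° ≤ 2α = 33.40°  →  valid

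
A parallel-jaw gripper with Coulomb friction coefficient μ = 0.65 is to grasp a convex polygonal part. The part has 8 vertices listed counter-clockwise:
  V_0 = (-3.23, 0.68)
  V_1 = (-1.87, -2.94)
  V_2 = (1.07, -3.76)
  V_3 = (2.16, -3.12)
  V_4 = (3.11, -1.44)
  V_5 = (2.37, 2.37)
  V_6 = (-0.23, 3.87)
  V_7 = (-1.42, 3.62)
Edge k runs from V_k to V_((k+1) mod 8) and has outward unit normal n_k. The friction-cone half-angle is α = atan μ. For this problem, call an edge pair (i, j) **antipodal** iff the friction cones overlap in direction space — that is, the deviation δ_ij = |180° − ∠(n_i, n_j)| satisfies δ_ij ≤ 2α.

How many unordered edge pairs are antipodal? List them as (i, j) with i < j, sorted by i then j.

α = atan 0.65 = 33.02°;  2α = 66.05°
n_0 = (-0.9361, -0.3517)
n_1 = (-0.2687, -0.9632)
n_2 = (+0.5063, -0.8623)
n_3 = (+0.8705, -0.4922)
n_4 = (+0.9817, +0.1907)
n_5 = (+0.4997, +0.8662)
n_6 = (-0.2056, +0.9786)
n_7 = (-0.8516, +0.5243)
  (0,1): δ = 126.18°  ·
  (0,2): δ = 80.17°  ·
  (0,3): δ = 50.08°  ✓
  (0,4): δ = 9.60°  ✓
  (0,5): δ = 39.43°  ✓
  (0,6): δ = 81.27°  ·
  (0,7): δ = 127.79°  ·
  (1,2): δ = 134.00°  ·
  (1,3): δ = 103.90°  ·
  (1,4): δ = 63.42°  ✓
  (1,5): δ = 14.40°  ✓
  (1,6): δ = 27.45°  ✓
  (1,7): δ = 73.97°  ·
  (2,3): δ = 149.91°  ·
  (2,4): δ = 109.43°  ·
  (2,5): δ = 60.40°  ✓
  (2,6): δ = 18.56°  ✓
  (2,7): δ = 27.96°  ✓
  (3,4): δ = 139.52°  ·
  (3,5): δ = 90.49°  ·
  (3,6): δ = 48.65°  ✓
  (3,7): δ = 2.13°  ✓
  (4,5): δ = 130.97°  ·
  (4,6): δ = 89.13°  ·
  (4,7): δ = 42.61°  ✓
  (5,6): δ = 138.15°  ·
  (5,7): δ = 91.64°  ·
  (6,7): δ = 133.48°  ·
antipodal pairs: 12

count = 12; pairs: (0,3), (0,4), (0,5), (1,4), (1,5), (1,6), (2,5), (2,6), (2,7), (3,6), (3,7), (4,7)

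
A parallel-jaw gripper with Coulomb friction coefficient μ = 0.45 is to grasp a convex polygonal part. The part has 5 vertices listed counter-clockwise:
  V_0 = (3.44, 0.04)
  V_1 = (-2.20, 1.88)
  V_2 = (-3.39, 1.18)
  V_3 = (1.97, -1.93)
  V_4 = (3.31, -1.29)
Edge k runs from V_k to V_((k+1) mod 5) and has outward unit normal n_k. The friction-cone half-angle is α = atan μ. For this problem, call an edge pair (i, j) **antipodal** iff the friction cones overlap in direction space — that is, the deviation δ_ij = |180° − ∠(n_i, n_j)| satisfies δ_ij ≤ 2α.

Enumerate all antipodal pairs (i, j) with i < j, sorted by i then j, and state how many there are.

count = 3; pairs: (0,2), (0,3), (1,3)

α = atan 0.45 = 24.23°;  2α = 48.46°
n_0 = (+0.3102, +0.9507)
n_1 = (-0.5070, +0.8619)
n_2 = (-0.5019, -0.8649)
n_3 = (+0.4310, -0.9024)
n_4 = (+0.9953, -0.0973)
  (0,1): δ = 131.47°  ·
  (0,2): δ = 12.05°  ✓
  (0,3): δ = 43.60°  ✓
  (0,4): δ = 102.49°  ·
  (1,2): δ = 60.59°  ·
  (1,3): δ = 4.94°  ✓
  (1,4): δ = 53.95°  ·
  (2,3): δ = 124.35°  ·
  (2,4): δ = 65.46°  ·
  (3,4): δ = 121.11°  ·
antipodal pairs: 3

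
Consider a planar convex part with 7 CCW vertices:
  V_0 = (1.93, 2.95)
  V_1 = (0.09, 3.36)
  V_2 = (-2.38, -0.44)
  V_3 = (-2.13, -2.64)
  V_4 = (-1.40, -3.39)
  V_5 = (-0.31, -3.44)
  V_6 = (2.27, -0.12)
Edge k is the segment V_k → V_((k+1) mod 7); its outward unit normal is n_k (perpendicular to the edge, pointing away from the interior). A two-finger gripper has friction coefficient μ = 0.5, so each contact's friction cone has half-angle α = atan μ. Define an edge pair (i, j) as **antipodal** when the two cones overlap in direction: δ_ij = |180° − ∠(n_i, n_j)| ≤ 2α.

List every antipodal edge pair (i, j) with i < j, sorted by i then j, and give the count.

count = 7; pairs: (0,3), (0,4), (1,5), (1,6), (2,5), (2,6), (3,6)

α = atan 0.5 = 26.57°;  2α = 53.13°
n_0 = (+0.2175, +0.9761)
n_1 = (-0.8384, +0.5450)
n_2 = (-0.9936, -0.1129)
n_3 = (-0.7166, -0.6975)
n_4 = (-0.0458, -0.9989)
n_5 = (+0.7896, -0.6136)
n_6 = (+0.9939, +0.1101)
  (0,1): δ = 110.46°  ·
  (0,2): δ = 70.96°  ·
  (0,3): δ = 33.21°  ✓
  (0,4): δ = 9.94°  ✓
  (0,5): δ = 64.71°  ·
  (0,6): δ = 108.88°  ·
  (1,2): δ = 140.49°  ·
  (1,3): δ = 102.75°  ·
  (1,4): δ = 59.60°  ·
  (1,5): δ = 4.83°  ✓
  (1,6): δ = 39.34°  ✓
  (2,3): δ = 142.26°  ·
  (2,4): δ = 99.11°  ·
  (2,5): δ = 44.33°  ✓
  (2,6): δ = 0.16°  ✓
  (3,4): δ = 136.85°  ·
  (3,5): δ = 82.08°  ·
  (3,6): δ = 37.91°  ✓
  (4,5): δ = 125.22°  ·
  (4,6): δ = 81.05°  ·
  (5,6): δ = 135.83°  ·
antipodal pairs: 7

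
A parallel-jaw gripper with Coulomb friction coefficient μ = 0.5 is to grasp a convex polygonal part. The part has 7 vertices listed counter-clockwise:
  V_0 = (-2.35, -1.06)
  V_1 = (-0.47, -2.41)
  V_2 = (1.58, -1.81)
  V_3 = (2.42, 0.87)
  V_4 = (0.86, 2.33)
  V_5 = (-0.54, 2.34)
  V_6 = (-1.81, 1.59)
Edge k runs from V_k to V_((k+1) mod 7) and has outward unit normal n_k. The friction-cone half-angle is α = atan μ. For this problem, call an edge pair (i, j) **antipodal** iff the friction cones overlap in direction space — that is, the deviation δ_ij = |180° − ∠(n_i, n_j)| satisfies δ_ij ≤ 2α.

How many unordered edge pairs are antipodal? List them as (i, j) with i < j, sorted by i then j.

count = 6; pairs: (0,3), (0,4), (1,4), (1,5), (2,5), (2,6)

α = atan 0.5 = 26.57°;  2α = 53.13°
n_0 = (-0.5833, -0.8123)
n_1 = (+0.2809, -0.9597)
n_2 = (+0.9542, -0.2991)
n_3 = (+0.6833, +0.7301)
n_4 = (+0.0071, +1.0000)
n_5 = (-0.5085, +0.8611)
n_6 = (-0.9799, +0.1997)
  (0,1): δ = 128.00°  ·
  (0,2): δ = 71.72°  ·
  (0,3): δ = 7.42°  ✓
  (0,4): δ = 35.27°  ✓
  (0,5): δ = 66.25°  ·
  (0,6): δ = 114.16°  ·
  (1,2): δ = 123.72°  ·
  (1,3): δ = 59.42°  ·
  (1,4): δ = 16.72°  ✓
  (1,5): δ = 14.25°  ✓
  (1,6): δ = 62.17°  ·
  (2,3): δ = 115.70°  ·
  (2,4): δ = 73.01°  ·
  (2,5): δ = 42.03°  ✓
  (2,6): δ = 5.89°  ✓
  (3,4): δ = 137.31°  ·
  (3,5): δ = 106.33°  ·
  (3,6): δ = 58.41°  ·
  (4,5): δ = 149.03°  ·
  (4,6): δ = 101.11°  ·
  (5,6): δ = 132.08°  ·
antipodal pairs: 6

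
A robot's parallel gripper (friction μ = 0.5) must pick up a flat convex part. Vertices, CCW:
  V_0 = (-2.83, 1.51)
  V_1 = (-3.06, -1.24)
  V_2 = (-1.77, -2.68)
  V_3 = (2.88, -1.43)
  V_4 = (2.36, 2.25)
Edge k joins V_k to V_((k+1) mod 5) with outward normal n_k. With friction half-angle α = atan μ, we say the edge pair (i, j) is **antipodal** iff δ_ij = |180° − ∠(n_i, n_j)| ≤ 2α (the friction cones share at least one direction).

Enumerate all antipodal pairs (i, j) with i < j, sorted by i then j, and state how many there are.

α = atan 0.5 = 26.57°;  2α = 53.13°
n_0 = (-0.9965, +0.0833)
n_1 = (-0.7448, -0.6672)
n_2 = (+0.2596, -0.9657)
n_3 = (+0.9902, +0.1399)
n_4 = (-0.1412, +0.9900)
  (0,1): δ = 133.36°  ·
  (0,2): δ = 70.17°  ·
  (0,3): δ = 12.82°  ✓
  (0,4): δ = 102.90°  ·
  (1,2): δ = 116.81°  ·
  (1,3): δ = 33.81°  ✓
  (1,4): δ = 56.26°  ·
  (2,3): δ = 97.00°  ·
  (2,4): δ = 6.93°  ✓
  (3,4): δ = 89.93°  ·
antipodal pairs: 3

count = 3; pairs: (0,3), (1,3), (2,4)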